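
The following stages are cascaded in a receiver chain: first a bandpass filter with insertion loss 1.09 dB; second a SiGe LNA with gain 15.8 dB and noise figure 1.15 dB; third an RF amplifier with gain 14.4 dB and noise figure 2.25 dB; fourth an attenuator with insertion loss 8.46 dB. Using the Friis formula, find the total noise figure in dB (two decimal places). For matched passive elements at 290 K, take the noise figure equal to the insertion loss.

2.32 dB

Convert to linear (a loss of L dB is a gain of −L dB): F_i = 10^(NF_i/10), G_i = 10^(G_i,dB/10)
  Stage 1: F_1 = 10^(1.09/10) = 1.285, G_1 = 10^(−1.09/10) = 0.7780
  Stage 2: F_2 = 10^(1.15/10) = 1.303, G_2 = 10^(15.8/10) = 38.02
  Stage 3: F_3 = 10^(2.25/10) = 1.679, G_3 = 10^(14.4/10) = 27.54
  Stage 4: F_4 = 10^(8.46/10) = 7.015, G_4 = 10^(−8.46/10) = 0.1426
Friis cascade:
  F = 1.285 + (1.303 − 1)/0.7780 + (1.679 − 1)/29.58 + (7.015 − 1)/814.7 = 1.705
NF = 10 log₁₀(1.705) = 2.32 dB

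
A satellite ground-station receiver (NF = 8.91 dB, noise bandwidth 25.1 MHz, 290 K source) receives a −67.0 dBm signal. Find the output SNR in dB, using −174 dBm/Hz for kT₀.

24.1 dB

Noise floor: N = −174 + 10 log₁₀(B) + NF
10 log₁₀(2.51×10⁷) = 74 dB
N = −174 + 74 + 8.91 = −91.09 dBm
SNR = P_sig − N = −67.0 − (−91.09) = 24.09 dB → 24.1 dB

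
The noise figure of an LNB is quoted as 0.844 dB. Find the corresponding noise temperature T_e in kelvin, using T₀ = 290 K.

62.2 K

F = 10^(0.844/10) = 1.21451
T_e = (F − 1)·T₀ = (1.21451 − 1) × 290 = 62.2 K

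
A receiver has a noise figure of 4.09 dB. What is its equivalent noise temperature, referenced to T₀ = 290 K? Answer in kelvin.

F = 10^(4.09/10) = 2.56448
T_e = (F − 1)·T₀ = (2.56448 − 1) × 290 = 454 K

454 K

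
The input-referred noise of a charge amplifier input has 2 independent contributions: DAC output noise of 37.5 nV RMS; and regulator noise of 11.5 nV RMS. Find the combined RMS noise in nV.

39.2 nV

Uncorrelated sources add in power (mean-square): V_tot = √(ΣV_i²)
V_tot = √[(3.75×10⁻⁸)² + (1.15×10⁻⁸)²] = 3.92×10⁻⁸ V = 39.2 nV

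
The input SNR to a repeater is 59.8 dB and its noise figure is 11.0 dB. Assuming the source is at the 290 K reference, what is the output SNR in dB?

48.8 dB

By definition F = SNR_in/SNR_out, so in dB: SNR_out = SNR_in − NF
SNR_out = 59.8 − 11.0 = 48.8 dB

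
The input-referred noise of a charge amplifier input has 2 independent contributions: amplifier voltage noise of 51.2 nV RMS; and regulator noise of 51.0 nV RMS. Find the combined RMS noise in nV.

Uncorrelated sources add in power (mean-square): V_tot = √(ΣV_i²)
V_tot = √[(5.12×10⁻⁸)² + (5.10×10⁻⁸)²] = 7.23×10⁻⁸ V = 72.3 nV

72.3 nV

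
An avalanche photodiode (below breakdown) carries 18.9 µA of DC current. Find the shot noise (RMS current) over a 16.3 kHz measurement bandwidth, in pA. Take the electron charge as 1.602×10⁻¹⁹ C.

I_n = √(2qI·B)
2qI·B = 2 × 1.602×10⁻¹⁹ × 1.89×10⁻⁵ × 1.63×10⁴ = 9.87×10⁻²⁰ A²
I_n = √(9.87×10⁻²⁰) = 3.14×10⁻¹⁰ A = 314 pA

314 pA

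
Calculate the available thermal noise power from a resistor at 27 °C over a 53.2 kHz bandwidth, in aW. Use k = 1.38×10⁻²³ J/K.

T = 27 °C + 273.15 = 300.15 K
P_n = kTB = 1.38×10⁻²³ × 300.15 × 5.32×10⁴ = 2.20×10⁻¹⁶ W = 220 aW

220 aW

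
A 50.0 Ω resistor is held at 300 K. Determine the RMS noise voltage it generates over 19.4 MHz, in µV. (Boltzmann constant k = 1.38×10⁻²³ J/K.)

4.01 µV

V_n = √(4kTRB)
4kTRB = 4 × 1.38×10⁻²³ × 300 × 5.00×10¹ × 1.94×10⁷ = 1.61×10⁻¹¹ V²
V_n = √(1.61×10⁻¹¹) = 4.01×10⁻⁶ V = 4.01 µV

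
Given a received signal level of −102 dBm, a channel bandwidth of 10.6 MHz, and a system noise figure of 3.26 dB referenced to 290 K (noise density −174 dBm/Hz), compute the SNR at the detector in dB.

Noise floor: N = −174 + 10 log₁₀(B) + NF
10 log₁₀(1.06×10⁷) = 70.25 dB
N = −174 + 70.25 + 3.26 = −100.49 dBm
SNR = P_sig − N = −102 − (−100.49) = −1.51 dB → −1.5 dB

−1.5 dB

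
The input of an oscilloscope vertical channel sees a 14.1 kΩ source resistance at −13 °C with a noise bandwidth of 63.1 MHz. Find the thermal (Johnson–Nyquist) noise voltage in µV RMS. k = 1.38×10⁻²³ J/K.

113 µV

T = −13 °C + 273.15 = 260.15 K
V_n = √(4kTRB)
4kTRB = 4 × 1.38×10⁻²³ × 260.15 × 1.41×10⁴ × 6.31×10⁷ = 1.28×10⁻⁸ V²
V_n = √(1.28×10⁻⁸) = 1.13×10⁻⁴ V = 113 µV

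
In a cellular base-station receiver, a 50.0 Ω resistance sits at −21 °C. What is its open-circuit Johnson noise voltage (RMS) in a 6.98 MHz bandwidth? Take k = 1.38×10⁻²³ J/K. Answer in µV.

T = −21 °C + 273.15 = 252.15 K
V_n = √(4kTRB)
4kTRB = 4 × 1.38×10⁻²³ × 252.15 × 5.00×10¹ × 6.98×10⁶ = 4.86×10⁻¹² V²
V_n = √(4.86×10⁻¹²) = 2.20×10⁻⁶ V = 2.20 µV

2.20 µV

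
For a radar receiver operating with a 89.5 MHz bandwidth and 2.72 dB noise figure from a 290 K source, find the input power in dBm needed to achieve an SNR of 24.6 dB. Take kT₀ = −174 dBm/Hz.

Sensitivity = −174 + 10 log₁₀(B) + NF + SNR_min
= −174 + 79.52 + 2.72 + 24.6
= −67.16 dBm → −67.2 dBm

−67.2 dBm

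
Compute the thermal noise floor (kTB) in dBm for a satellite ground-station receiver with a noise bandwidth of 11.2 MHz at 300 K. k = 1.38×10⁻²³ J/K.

P_n = kTB = 1.38×10⁻²³ × 300 × 1.12×10⁷ = 4.64×10⁻¹⁴ W
In dBm: 10 log₁₀(4.64×10⁻¹⁴ / 10⁻³) = −103.3 dBm

−103.3 dBm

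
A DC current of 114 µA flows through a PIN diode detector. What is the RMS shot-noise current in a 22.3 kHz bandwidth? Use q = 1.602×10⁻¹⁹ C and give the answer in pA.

903 pA

I_n = √(2qI·B)
2qI·B = 2 × 1.602×10⁻¹⁹ × 1.14×10⁻⁴ × 2.23×10⁴ = 8.15×10⁻¹⁹ A²
I_n = √(8.15×10⁻¹⁹) = 9.03×10⁻¹⁰ A = 903 pA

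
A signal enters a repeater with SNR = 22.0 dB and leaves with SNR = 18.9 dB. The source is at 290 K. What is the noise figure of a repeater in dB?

NF (dB) = SNR_in(dB) − SNR_out(dB) when the source is at T₀
NF = 22.0 − 18.9 = 3.1 dB

3.1 dB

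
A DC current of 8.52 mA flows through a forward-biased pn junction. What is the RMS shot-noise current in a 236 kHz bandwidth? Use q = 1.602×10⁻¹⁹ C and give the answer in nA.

25.4 nA

I_n = √(2qI·B)
2qI·B = 2 × 1.602×10⁻¹⁹ × 8.52×10⁻³ × 2.36×10⁵ = 6.44×10⁻¹⁶ A²
I_n = √(6.44×10⁻¹⁶) = 2.54×10⁻⁸ A = 25.4 nA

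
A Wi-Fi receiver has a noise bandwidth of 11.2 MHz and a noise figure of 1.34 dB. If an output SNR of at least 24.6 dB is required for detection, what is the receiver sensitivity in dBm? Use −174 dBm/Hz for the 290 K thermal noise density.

−77.6 dBm

Sensitivity = −174 + 10 log₁₀(B) + NF + SNR_min
= −174 + 70.49 + 1.34 + 24.6
= −77.57 dBm → −77.6 dBm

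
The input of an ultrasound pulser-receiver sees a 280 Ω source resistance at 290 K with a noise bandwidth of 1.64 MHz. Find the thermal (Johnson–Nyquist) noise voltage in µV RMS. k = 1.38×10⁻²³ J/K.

2.71 µV

V_n = √(4kTRB)
4kTRB = 4 × 1.38×10⁻²³ × 290 × 2.80×10² × 1.64×10⁶ = 7.35×10⁻¹² V²
V_n = √(7.35×10⁻¹²) = 2.71×10⁻⁶ V = 2.71 µV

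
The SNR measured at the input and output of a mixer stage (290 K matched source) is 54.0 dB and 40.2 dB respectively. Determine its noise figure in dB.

NF (dB) = SNR_in(dB) − SNR_out(dB) when the source is at T₀
NF = 54.0 − 40.2 = 13.8 dB

13.8 dB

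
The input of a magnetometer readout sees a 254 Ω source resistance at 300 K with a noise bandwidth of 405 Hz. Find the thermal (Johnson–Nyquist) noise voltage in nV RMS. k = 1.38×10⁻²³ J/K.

V_n = √(4kTRB)
4kTRB = 4 × 1.38×10⁻²³ × 300 × 2.54×10² × 4.05×10² = 1.70×10⁻¹⁵ V²
V_n = √(1.70×10⁻¹⁵) = 4.13×10⁻⁸ V = 41.3 nV

41.3 nV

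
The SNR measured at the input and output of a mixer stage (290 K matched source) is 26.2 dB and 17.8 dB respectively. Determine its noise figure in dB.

8.4 dB

NF (dB) = SNR_in(dB) − SNR_out(dB) when the source is at T₀
NF = 26.2 − 17.8 = 8.4 dB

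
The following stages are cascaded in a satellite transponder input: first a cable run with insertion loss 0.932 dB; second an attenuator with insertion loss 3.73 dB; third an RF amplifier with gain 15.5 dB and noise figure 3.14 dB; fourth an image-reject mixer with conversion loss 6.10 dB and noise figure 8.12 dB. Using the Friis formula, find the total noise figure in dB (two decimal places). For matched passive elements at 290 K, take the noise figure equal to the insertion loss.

Convert to linear (a loss of L dB is a gain of −L dB): F_i = 10^(NF_i/10), G_i = 10^(G_i,dB/10)
  Stage 1: F_1 = 10^(0.932/10) = 1.239, G_1 = 10^(−0.932/10) = 0.8069
  Stage 2: F_2 = 10^(3.73/10) = 2.360, G_2 = 10^(−3.73/10) = 0.4236
  Stage 3: F_3 = 10^(3.14/10) = 2.061, G_3 = 10^(15.5/10) = 35.48
  Stage 4: F_4 = 10^(8.12/10) = 6.486, G_4 = 10^(−6.10/10) = 0.2455
Friis cascade:
  F = 1.239 + (2.360 − 1)/0.8069 + (2.061 − 1)/0.3418 + (6.486 − 1)/12.13 = 6.481
NF = 10 log₁₀(6.481) = 8.12 dB

8.12 dB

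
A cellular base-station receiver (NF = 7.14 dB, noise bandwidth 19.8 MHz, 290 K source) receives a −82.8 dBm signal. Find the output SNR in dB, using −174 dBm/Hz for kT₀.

11.1 dB

Noise floor: N = −174 + 10 log₁₀(B) + NF
10 log₁₀(1.98×10⁷) = 72.97 dB
N = −174 + 72.97 + 7.14 = −93.89 dBm
SNR = P_sig − N = −82.8 − (−93.89) = 11.09 dB → 11.1 dB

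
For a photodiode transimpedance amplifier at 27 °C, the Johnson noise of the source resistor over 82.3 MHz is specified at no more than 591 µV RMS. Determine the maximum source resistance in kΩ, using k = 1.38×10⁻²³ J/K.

256 kΩ

T = 27 °C + 273.15 = 300.15 K
Johnson–Nyquist: V_n = √(4kTRB) ⇒ R = V_n² / (4kTB)
4kTB = 4 × 1.38×10⁻²³ × 300.15 × 8.23×10⁷ = 1.36×10⁻¹²
R = (5.91×10⁻⁴)² / 1.36×10⁻¹² = 2.56×10⁵ Ω = 256 kΩ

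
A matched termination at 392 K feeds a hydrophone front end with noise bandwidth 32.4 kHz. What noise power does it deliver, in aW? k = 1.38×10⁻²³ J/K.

175 aW

P_n = kTB = 1.38×10⁻²³ × 392 × 3.24×10⁴ = 1.75×10⁻¹⁶ W = 175 aW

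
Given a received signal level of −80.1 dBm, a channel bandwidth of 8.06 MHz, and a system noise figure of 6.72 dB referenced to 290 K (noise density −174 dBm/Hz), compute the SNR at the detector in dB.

18.1 dB

Noise floor: N = −174 + 10 log₁₀(B) + NF
10 log₁₀(8.06×10⁶) = 69.06 dB
N = −174 + 69.06 + 6.72 = −98.22 dBm
SNR = P_sig − N = −80.1 − (−98.22) = 18.12 dB → 18.1 dB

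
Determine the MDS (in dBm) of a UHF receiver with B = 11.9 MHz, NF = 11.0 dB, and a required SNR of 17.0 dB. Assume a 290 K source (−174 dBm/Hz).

−75.2 dBm

Sensitivity = −174 + 10 log₁₀(B) + NF + SNR_min
= −174 + 70.76 + 11.0 + 17.0
= −75.24 dBm → −75.2 dBm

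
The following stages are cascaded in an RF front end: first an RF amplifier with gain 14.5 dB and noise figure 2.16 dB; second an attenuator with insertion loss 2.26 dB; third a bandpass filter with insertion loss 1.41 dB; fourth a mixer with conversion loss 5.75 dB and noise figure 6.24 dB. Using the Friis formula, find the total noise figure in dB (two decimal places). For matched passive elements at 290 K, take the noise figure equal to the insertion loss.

Convert to linear (a loss of L dB is a gain of −L dB): F_i = 10^(NF_i/10), G_i = 10^(G_i,dB/10)
  Stage 1: F_1 = 10^(2.16/10) = 1.644, G_1 = 10^(14.5/10) = 28.18
  Stage 2: F_2 = 10^(2.26/10) = 1.683, G_2 = 10^(−2.26/10) = 0.5943
  Stage 3: F_3 = 10^(1.41/10) = 1.384, G_3 = 10^(−1.41/10) = 0.7228
  Stage 4: F_4 = 10^(6.24/10) = 4.207, G_4 = 10^(−5.75/10) = 0.2661
Friis cascade:
  F = 1.644 + (1.683 − 1)/28.18 + (1.384 − 1)/16.75 + (4.207 − 1)/12.11 = 1.956
NF = 10 log₁₀(1.956) = 2.91 dB

2.91 dB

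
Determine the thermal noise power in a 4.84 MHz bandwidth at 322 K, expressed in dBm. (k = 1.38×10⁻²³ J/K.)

−106.7 dBm

P_n = kTB = 1.38×10⁻²³ × 322 × 4.84×10⁶ = 2.15×10⁻¹⁴ W
In dBm: 10 log₁₀(2.15×10⁻¹⁴ / 10⁻³) = −106.7 dBm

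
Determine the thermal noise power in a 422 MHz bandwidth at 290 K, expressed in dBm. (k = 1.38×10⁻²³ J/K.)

P_n = kTB = 1.38×10⁻²³ × 290 × 4.22×10⁸ = 1.69×10⁻¹² W
In dBm: 10 log₁₀(1.69×10⁻¹² / 10⁻³) = −87.7 dBm

−87.7 dBm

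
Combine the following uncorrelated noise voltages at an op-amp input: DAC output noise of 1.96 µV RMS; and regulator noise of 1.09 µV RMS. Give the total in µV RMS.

Uncorrelated sources add in power (mean-square): V_tot = √(ΣV_i²)
V_tot = √[(1.96×10⁻⁶)² + (1.09×10⁻⁶)²] = 2.24×10⁻⁶ V = 2.24 µV

2.24 µV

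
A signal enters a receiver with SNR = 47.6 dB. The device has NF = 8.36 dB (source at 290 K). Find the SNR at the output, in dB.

By definition F = SNR_in/SNR_out, so in dB: SNR_out = SNR_in − NF
SNR_out = 47.6 − 8.36 = 39.24 dB

39.24 dB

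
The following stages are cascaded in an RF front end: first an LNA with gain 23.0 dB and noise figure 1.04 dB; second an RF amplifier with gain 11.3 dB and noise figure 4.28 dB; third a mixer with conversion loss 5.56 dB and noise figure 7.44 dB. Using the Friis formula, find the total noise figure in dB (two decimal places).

1.07 dB

Convert to linear (a loss of L dB is a gain of −L dB): F_i = 10^(NF_i/10), G_i = 10^(G_i,dB/10)
  Stage 1: F_1 = 10^(1.04/10) = 1.271, G_1 = 10^(23.0/10) = 199.5
  Stage 2: F_2 = 10^(4.28/10) = 2.679, G_2 = 10^(11.3/10) = 13.49
  Stage 3: F_3 = 10^(7.44/10) = 5.546, G_3 = 10^(−5.56/10) = 0.2780
Friis cascade:
  F = 1.271 + (2.679 − 1)/199.5 + (5.546 − 1)/2692 = 1.281
NF = 10 log₁₀(1.281) = 1.07 dB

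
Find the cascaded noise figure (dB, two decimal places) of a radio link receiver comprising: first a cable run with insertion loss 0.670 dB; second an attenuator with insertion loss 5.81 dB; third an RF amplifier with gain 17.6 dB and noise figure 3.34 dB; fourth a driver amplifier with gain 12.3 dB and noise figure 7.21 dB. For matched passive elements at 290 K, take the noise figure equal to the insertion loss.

9.97 dB

Convert to linear (a loss of L dB is a gain of −L dB): F_i = 10^(NF_i/10), G_i = 10^(G_i,dB/10)
  Stage 1: F_1 = 10^(0.670/10) = 1.167, G_1 = 10^(−0.670/10) = 0.8570
  Stage 2: F_2 = 10^(5.81/10) = 3.811, G_2 = 10^(−5.81/10) = 0.2624
  Stage 3: F_3 = 10^(3.34/10) = 2.158, G_3 = 10^(17.6/10) = 57.54
  Stage 4: F_4 = 10^(7.21/10) = 5.260, G_4 = 10^(12.3/10) = 16.98
Friis cascade:
  F = 1.167 + (3.811 − 1)/0.8570 + (2.158 − 1)/0.2249 + (5.260 − 1)/12.94 = 9.923
NF = 10 log₁₀(9.923) = 9.97 dB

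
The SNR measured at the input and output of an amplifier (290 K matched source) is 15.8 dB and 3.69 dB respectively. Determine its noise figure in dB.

12.11 dB

NF (dB) = SNR_in(dB) − SNR_out(dB) when the source is at T₀
NF = 15.8 − 3.69 = 12.11 dB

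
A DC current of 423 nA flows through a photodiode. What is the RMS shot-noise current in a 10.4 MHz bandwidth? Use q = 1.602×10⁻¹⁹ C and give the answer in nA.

1.19 nA

I_n = √(2qI·B)
2qI·B = 2 × 1.602×10⁻¹⁹ × 4.23×10⁻⁷ × 1.04×10⁷ = 1.41×10⁻¹⁸ A²
I_n = √(1.41×10⁻¹⁸) = 1.19×10⁻⁹ A = 1.19 nA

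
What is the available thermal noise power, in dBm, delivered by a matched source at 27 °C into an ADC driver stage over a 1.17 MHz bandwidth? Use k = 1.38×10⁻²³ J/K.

T = 27 °C + 273.15 = 300.15 K
P_n = kTB = 1.38×10⁻²³ × 300.15 × 1.17×10⁶ = 4.85×10⁻¹⁵ W
In dBm: 10 log₁₀(4.85×10⁻¹⁵ / 10⁻³) = −113.1 dBm

−113.1 dBm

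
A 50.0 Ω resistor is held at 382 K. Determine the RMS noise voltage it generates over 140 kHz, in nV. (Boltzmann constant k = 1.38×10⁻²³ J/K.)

384 nV

V_n = √(4kTRB)
4kTRB = 4 × 1.38×10⁻²³ × 382 × 5.00×10¹ × 1.40×10⁵ = 1.48×10⁻¹³ V²
V_n = √(1.48×10⁻¹³) = 3.84×10⁻⁷ V = 384 nV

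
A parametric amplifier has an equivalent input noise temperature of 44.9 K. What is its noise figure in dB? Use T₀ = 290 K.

0.625 dB

F = 1 + T_e/T₀ = 1 + 44.9/290 = 1.15483
NF = 10 log₁₀(1.15483) = 0.625 dB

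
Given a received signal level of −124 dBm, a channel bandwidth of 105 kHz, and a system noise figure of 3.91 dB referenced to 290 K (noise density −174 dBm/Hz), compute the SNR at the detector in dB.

Noise floor: N = −174 + 10 log₁₀(B) + NF
10 log₁₀(1.05×10⁵) = 50.21 dB
N = −174 + 50.21 + 3.91 = −119.88 dBm
SNR = P_sig − N = −124 − (−119.88) = −4.12 dB → −4.1 dB

−4.1 dB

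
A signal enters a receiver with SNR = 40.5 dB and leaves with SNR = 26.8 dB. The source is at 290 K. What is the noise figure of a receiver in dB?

13.7 dB

NF (dB) = SNR_in(dB) − SNR_out(dB) when the source is at T₀
NF = 40.5 − 26.8 = 13.7 dB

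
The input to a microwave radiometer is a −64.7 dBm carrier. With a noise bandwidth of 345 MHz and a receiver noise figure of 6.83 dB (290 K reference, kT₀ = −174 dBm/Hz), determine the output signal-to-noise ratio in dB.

Noise floor: N = −174 + 10 log₁₀(B) + NF
10 log₁₀(3.45×10⁸) = 85.38 dB
N = −174 + 85.38 + 6.83 = −81.79 dBm
SNR = P_sig − N = −64.7 − (−81.79) = 17.09 dB → 17.1 dB

17.1 dB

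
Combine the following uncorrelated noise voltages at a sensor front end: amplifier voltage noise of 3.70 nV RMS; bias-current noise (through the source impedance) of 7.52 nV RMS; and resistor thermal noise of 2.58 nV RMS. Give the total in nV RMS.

8.77 nV

Uncorrelated sources add in power (mean-square): V_tot = √(ΣV_i²)
V_tot = √[(3.70×10⁻⁹)² + (7.52×10⁻⁹)² + (2.58×10⁻⁹)²] = 8.77×10⁻⁹ V = 8.77 nV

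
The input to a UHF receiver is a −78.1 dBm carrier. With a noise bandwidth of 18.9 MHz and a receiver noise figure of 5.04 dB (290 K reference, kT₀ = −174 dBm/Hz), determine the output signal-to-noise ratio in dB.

Noise floor: N = −174 + 10 log₁₀(B) + NF
10 log₁₀(1.89×10⁷) = 72.76 dB
N = −174 + 72.76 + 5.04 = −96.20 dBm
SNR = P_sig − N = −78.1 − (−96.20) = 18.10 dB → 18.1 dB

18.1 dB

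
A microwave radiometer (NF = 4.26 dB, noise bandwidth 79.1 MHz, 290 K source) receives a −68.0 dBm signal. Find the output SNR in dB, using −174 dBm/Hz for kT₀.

22.8 dB

Noise floor: N = −174 + 10 log₁₀(B) + NF
10 log₁₀(7.91×10⁷) = 78.98 dB
N = −174 + 78.98 + 4.26 = −90.76 dBm
SNR = P_sig − N = −68.0 − (−90.76) = 22.76 dB → 22.8 dB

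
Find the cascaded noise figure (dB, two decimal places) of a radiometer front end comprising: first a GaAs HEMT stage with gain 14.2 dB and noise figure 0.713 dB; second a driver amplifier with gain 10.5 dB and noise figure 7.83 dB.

Convert to linear (a loss of L dB is a gain of −L dB): F_i = 10^(NF_i/10), G_i = 10^(G_i,dB/10)
  Stage 1: F_1 = 10^(0.713/10) = 1.178, G_1 = 10^(14.2/10) = 26.30
  Stage 2: F_2 = 10^(7.83/10) = 6.067, G_2 = 10^(10.5/10) = 11.22
Friis cascade:
  F = 1.178 + (6.067 − 1)/26.30 = 1.371
NF = 10 log₁₀(1.371) = 1.37 dB

1.37 dB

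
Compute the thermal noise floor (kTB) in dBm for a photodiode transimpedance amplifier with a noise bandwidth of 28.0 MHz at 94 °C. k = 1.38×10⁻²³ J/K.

T = 94 °C + 273.15 = 367.15 K
P_n = kTB = 1.38×10⁻²³ × 367.15 × 2.80×10⁷ = 1.42×10⁻¹³ W
In dBm: 10 log₁₀(1.42×10⁻¹³ / 10⁻³) = −98.5 dBm

−98.5 dBm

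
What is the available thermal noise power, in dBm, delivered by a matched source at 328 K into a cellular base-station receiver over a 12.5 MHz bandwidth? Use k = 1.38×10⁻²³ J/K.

P_n = kTB = 1.38×10⁻²³ × 328 × 1.25×10⁷ = 5.66×10⁻¹⁴ W
In dBm: 10 log₁₀(5.66×10⁻¹⁴ / 10⁻³) = −102.5 dBm

−102.5 dBm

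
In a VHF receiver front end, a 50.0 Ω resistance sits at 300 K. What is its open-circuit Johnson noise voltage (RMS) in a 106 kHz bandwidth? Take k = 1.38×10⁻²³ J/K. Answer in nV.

296 nV

V_n = √(4kTRB)
4kTRB = 4 × 1.38×10⁻²³ × 300 × 5.00×10¹ × 1.06×10⁵ = 8.78×10⁻¹⁴ V²
V_n = √(8.78×10⁻¹⁴) = 2.96×10⁻⁷ V = 296 nV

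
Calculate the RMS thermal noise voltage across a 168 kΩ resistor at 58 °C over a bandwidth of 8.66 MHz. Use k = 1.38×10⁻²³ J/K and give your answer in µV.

T = 58 °C + 273.15 = 331.15 K
V_n = √(4kTRB)
4kTRB = 4 × 1.38×10⁻²³ × 331.15 × 1.68×10⁵ × 8.66×10⁶ = 2.66×10⁻⁸ V²
V_n = √(2.66×10⁻⁸) = 1.63×10⁻⁴ V = 163 µV

163 µV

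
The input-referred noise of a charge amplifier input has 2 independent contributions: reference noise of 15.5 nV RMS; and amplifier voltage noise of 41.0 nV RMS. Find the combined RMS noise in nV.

43.8 nV

Uncorrelated sources add in power (mean-square): V_tot = √(ΣV_i²)
V_tot = √[(1.55×10⁻⁸)² + (4.10×10⁻⁸)²] = 4.38×10⁻⁸ V = 43.8 nV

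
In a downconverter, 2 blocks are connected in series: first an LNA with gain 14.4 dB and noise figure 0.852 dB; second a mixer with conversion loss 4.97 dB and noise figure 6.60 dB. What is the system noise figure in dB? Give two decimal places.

Convert to linear (a loss of L dB is a gain of −L dB): F_i = 10^(NF_i/10), G_i = 10^(G_i,dB/10)
  Stage 1: F_1 = 10^(0.852/10) = 1.217, G_1 = 10^(14.4/10) = 27.54
  Stage 2: F_2 = 10^(6.60/10) = 4.571, G_2 = 10^(−4.97/10) = 0.3184
Friis cascade:
  F = 1.217 + (4.571 − 1)/27.54 = 1.346
NF = 10 log₁₀(1.346) = 1.29 dB

1.29 dB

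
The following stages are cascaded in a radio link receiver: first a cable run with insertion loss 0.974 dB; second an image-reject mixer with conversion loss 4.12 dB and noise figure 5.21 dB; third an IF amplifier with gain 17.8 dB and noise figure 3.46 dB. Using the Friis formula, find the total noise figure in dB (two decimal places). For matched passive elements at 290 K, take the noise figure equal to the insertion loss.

Convert to linear (a loss of L dB is a gain of −L dB): F_i = 10^(NF_i/10), G_i = 10^(G_i,dB/10)
  Stage 1: F_1 = 10^(0.974/10) = 1.251, G_1 = 10^(−0.974/10) = 0.7991
  Stage 2: F_2 = 10^(5.21/10) = 3.319, G_2 = 10^(−4.12/10) = 0.3873
  Stage 3: F_3 = 10^(3.46/10) = 2.218, G_3 = 10^(17.8/10) = 60.26
Friis cascade:
  F = 1.251 + (3.319 − 1)/0.7991 + (2.218 − 1)/0.3095 = 8.090
NF = 10 log₁₀(8.090) = 9.08 dB

9.08 dB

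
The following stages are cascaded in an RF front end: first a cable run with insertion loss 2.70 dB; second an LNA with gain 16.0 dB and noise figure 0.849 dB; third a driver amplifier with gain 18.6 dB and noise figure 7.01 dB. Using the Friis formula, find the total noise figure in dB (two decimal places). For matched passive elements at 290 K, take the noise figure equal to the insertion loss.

3.90 dB

Convert to linear (a loss of L dB is a gain of −L dB): F_i = 10^(NF_i/10), G_i = 10^(G_i,dB/10)
  Stage 1: F_1 = 10^(2.70/10) = 1.862, G_1 = 10^(−2.70/10) = 0.5370
  Stage 2: F_2 = 10^(0.849/10) = 1.216, G_2 = 10^(16.0/10) = 39.81
  Stage 3: F_3 = 10^(7.01/10) = 5.023, G_3 = 10^(18.6/10) = 72.44
Friis cascade:
  F = 1.862 + (1.216 − 1)/0.5370 + (5.023 − 1)/21.38 = 2.452
NF = 10 log₁₀(2.452) = 3.90 dB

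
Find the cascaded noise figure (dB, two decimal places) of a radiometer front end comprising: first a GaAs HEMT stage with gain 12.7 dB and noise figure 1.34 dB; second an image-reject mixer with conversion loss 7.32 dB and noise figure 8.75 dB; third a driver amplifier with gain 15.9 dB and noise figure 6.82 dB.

4.49 dB

Convert to linear (a loss of L dB is a gain of −L dB): F_i = 10^(NF_i/10), G_i = 10^(G_i,dB/10)
  Stage 1: F_1 = 10^(1.34/10) = 1.361, G_1 = 10^(12.7/10) = 18.62
  Stage 2: F_2 = 10^(8.75/10) = 7.499, G_2 = 10^(−7.32/10) = 0.1854
  Stage 3: F_3 = 10^(6.82/10) = 4.808, G_3 = 10^(15.9/10) = 38.90
Friis cascade:
  F = 1.361 + (7.499 − 1)/18.62 + (4.808 − 1)/3.451 = 2.814
NF = 10 log₁₀(2.814) = 4.49 dB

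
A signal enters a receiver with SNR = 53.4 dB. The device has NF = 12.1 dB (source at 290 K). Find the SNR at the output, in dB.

By definition F = SNR_in/SNR_out, so in dB: SNR_out = SNR_in − NF
SNR_out = 53.4 − 12.1 = 41.3 dB

41.3 dB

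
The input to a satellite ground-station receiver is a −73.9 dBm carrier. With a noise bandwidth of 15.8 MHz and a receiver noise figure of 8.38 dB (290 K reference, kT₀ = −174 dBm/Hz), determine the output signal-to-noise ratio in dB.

19.7 dB

Noise floor: N = −174 + 10 log₁₀(B) + NF
10 log₁₀(1.58×10⁷) = 71.99 dB
N = −174 + 71.99 + 8.38 = −93.63 dBm
SNR = P_sig − N = −73.9 − (−93.63) = 19.73 dB → 19.7 dB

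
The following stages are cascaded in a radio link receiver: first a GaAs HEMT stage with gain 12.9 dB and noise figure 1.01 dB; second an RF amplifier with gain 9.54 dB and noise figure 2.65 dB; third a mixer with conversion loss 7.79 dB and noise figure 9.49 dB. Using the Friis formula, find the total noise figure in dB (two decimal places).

Convert to linear (a loss of L dB is a gain of −L dB): F_i = 10^(NF_i/10), G_i = 10^(G_i,dB/10)
  Stage 1: F_1 = 10^(1.01/10) = 1.262, G_1 = 10^(12.9/10) = 19.50
  Stage 2: F_2 = 10^(2.65/10) = 1.841, G_2 = 10^(9.54/10) = 8.995
  Stage 3: F_3 = 10^(9.49/10) = 8.892, G_3 = 10^(−7.79/10) = 0.1663
Friis cascade:
  F = 1.262 + (1.841 − 1)/19.50 + (8.892 − 1)/175.4 = 1.350
NF = 10 log₁₀(1.350) = 1.30 dB

1.30 dB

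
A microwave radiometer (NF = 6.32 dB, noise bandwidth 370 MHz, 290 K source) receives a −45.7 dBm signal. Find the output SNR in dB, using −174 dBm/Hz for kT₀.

36.3 dB

Noise floor: N = −174 + 10 log₁₀(B) + NF
10 log₁₀(3.70×10⁸) = 85.68 dB
N = −174 + 85.68 + 6.32 = −82.00 dBm
SNR = P_sig − N = −45.7 − (−82.00) = 36.30 dB → 36.3 dB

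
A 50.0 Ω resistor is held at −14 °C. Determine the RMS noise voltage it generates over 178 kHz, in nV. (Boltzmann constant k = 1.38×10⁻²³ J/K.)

T = −14 °C + 273.15 = 259.15 K
V_n = √(4kTRB)
4kTRB = 4 × 1.38×10⁻²³ × 259.15 × 5.00×10¹ × 1.78×10⁵ = 1.27×10⁻¹³ V²
V_n = √(1.27×10⁻¹³) = 3.57×10⁻⁷ V = 357 nV

357 nV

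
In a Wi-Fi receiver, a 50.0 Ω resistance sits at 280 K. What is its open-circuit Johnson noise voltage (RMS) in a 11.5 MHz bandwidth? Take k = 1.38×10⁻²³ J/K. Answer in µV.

V_n = √(4kTRB)
4kTRB = 4 × 1.38×10⁻²³ × 280 × 5.00×10¹ × 1.15×10⁷ = 8.89×10⁻¹² V²
V_n = √(8.89×10⁻¹²) = 2.98×10⁻⁶ V = 2.98 µV

2.98 µV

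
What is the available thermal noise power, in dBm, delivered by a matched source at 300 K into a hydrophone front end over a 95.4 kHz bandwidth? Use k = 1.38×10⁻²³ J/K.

P_n = kTB = 1.38×10⁻²³ × 300 × 9.54×10⁴ = 3.95×10⁻¹⁶ W
In dBm: 10 log₁₀(3.95×10⁻¹⁶ / 10⁻³) = −124.0 dBm

−124.0 dBm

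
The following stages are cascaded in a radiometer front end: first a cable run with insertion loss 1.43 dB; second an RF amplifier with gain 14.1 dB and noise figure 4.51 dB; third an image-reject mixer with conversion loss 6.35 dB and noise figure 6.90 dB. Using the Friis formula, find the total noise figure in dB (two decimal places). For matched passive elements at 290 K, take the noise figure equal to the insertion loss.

Convert to linear (a loss of L dB is a gain of −L dB): F_i = 10^(NF_i/10), G_i = 10^(G_i,dB/10)
  Stage 1: F_1 = 10^(1.43/10) = 1.390, G_1 = 10^(−1.43/10) = 0.7194
  Stage 2: F_2 = 10^(4.51/10) = 2.825, G_2 = 10^(14.1/10) = 25.70
  Stage 3: F_3 = 10^(6.90/10) = 4.898, G_3 = 10^(−6.35/10) = 0.2317
Friis cascade:
  F = 1.390 + (2.825 − 1)/0.7194 + (4.898 − 1)/18.49 = 4.137
NF = 10 log₁₀(4.137) = 6.17 dB

6.17 dB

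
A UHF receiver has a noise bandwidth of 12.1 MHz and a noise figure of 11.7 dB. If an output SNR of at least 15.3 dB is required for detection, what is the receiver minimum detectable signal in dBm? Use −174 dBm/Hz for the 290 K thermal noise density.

Sensitivity = −174 + 10 log₁₀(B) + NF + SNR_min
= −174 + 70.83 + 11.7 + 15.3
= −76.17 dBm → −76.2 dBm

−76.2 dBm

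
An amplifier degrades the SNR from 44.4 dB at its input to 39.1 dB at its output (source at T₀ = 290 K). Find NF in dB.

5.3 dB

NF (dB) = SNR_in(dB) − SNR_out(dB) when the source is at T₀
NF = 44.4 − 39.1 = 5.3 dB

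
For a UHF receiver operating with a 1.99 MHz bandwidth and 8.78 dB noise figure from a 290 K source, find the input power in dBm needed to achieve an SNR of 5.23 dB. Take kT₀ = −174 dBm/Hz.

Sensitivity = −174 + 10 log₁₀(B) + NF + SNR_min
= −174 + 62.99 + 8.78 + 5.23
= −97.00 dBm → −97.0 dBm

−97.0 dBm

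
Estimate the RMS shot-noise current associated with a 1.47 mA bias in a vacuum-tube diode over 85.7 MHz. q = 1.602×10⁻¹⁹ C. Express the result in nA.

201 nA

I_n = √(2qI·B)
2qI·B = 2 × 1.602×10⁻¹⁹ × 1.47×10⁻³ × 8.57×10⁷ = 4.04×10⁻¹⁴ A²
I_n = √(4.04×10⁻¹⁴) = 2.01×10⁻⁷ A = 201 nA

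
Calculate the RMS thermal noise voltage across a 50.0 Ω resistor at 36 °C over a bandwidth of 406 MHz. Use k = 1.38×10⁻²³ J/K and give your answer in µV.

T = 36 °C + 273.15 = 309.15 K
V_n = √(4kTRB)
4kTRB = 4 × 1.38×10⁻²³ × 309.15 × 5.00×10¹ × 4.06×10⁸ = 3.46×10⁻¹⁰ V²
V_n = √(3.46×10⁻¹⁰) = 1.86×10⁻⁵ V = 18.6 µV

18.6 µV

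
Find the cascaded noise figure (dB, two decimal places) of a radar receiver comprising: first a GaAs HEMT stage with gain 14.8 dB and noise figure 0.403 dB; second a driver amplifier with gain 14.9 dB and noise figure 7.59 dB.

0.98 dB

Convert to linear (a loss of L dB is a gain of −L dB): F_i = 10^(NF_i/10), G_i = 10^(G_i,dB/10)
  Stage 1: F_1 = 10^(0.403/10) = 1.097, G_1 = 10^(14.8/10) = 30.20
  Stage 2: F_2 = 10^(7.59/10) = 5.741, G_2 = 10^(14.9/10) = 30.90
Friis cascade:
  F = 1.097 + (5.741 − 1)/30.20 = 1.254
NF = 10 log₁₀(1.254) = 0.98 dB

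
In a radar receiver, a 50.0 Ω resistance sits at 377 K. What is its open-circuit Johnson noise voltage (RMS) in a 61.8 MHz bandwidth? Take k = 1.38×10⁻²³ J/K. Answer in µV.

8.02 µV

V_n = √(4kTRB)
4kTRB = 4 × 1.38×10⁻²³ × 377 × 5.00×10¹ × 6.18×10⁷ = 6.43×10⁻¹¹ V²
V_n = √(6.43×10⁻¹¹) = 8.02×10⁻⁶ V = 8.02 µV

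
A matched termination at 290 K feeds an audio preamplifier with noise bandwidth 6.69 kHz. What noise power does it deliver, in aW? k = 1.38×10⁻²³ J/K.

P_n = kTB = 1.38×10⁻²³ × 290 × 6.69×10³ = 2.68×10⁻¹⁷ W = 26.8 aW

26.8 aW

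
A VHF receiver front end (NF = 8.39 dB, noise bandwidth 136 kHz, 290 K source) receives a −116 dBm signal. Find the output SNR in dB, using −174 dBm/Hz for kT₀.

Noise floor: N = −174 + 10 log₁₀(B) + NF
10 log₁₀(1.36×10⁵) = 51.34 dB
N = −174 + 51.34 + 8.39 = −114.27 dBm
SNR = P_sig − N = −116 − (−114.27) = −1.73 dB → −1.7 dB

−1.7 dB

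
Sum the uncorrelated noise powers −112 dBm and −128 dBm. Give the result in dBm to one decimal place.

Convert to linear, add, convert back:
P₁ = 6.31×10⁻¹⁵ W, P₂ = 1.58×10⁻¹⁶ W
P_tot = 6.47×10⁻¹⁵ W → 10 log₁₀(P_tot / 10⁻³) = −111.9 dBm

−111.9 dBm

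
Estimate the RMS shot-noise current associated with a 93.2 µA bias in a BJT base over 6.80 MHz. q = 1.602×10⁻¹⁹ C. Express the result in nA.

I_n = √(2qI·B)
2qI·B = 2 × 1.602×10⁻¹⁹ × 9.32×10⁻⁵ × 6.80×10⁶ = 2.03×10⁻¹⁶ A²
I_n = √(2.03×10⁻¹⁶) = 1.42×10⁻⁸ A = 14.2 nA

14.2 nA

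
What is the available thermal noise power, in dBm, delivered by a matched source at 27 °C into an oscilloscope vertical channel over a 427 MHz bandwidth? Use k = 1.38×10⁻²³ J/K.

T = 27 °C + 273.15 = 300.15 K
P_n = kTB = 1.38×10⁻²³ × 300.15 × 4.27×10⁸ = 1.77×10⁻¹² W
In dBm: 10 log₁₀(1.77×10⁻¹² / 10⁻³) = −87.5 dBm

−87.5 dBm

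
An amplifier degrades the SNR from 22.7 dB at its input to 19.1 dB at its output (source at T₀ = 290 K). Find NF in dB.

NF (dB) = SNR_in(dB) − SNR_out(dB) when the source is at T₀
NF = 22.7 − 19.1 = 3.6 dB

3.6 dB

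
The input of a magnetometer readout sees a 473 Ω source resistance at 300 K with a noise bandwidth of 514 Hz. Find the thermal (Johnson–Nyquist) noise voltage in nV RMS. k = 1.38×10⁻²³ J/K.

63.5 nV

V_n = √(4kTRB)
4kTRB = 4 × 1.38×10⁻²³ × 300 × 4.73×10² × 5.14×10² = 4.03×10⁻¹⁵ V²
V_n = √(4.03×10⁻¹⁵) = 6.35×10⁻⁸ V = 63.5 nV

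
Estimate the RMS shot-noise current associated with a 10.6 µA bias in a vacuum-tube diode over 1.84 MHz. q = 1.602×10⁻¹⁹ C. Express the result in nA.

I_n = √(2qI·B)
2qI·B = 2 × 1.602×10⁻¹⁹ × 1.06×10⁻⁵ × 1.84×10⁶ = 6.25×10⁻¹⁸ A²
I_n = √(6.25×10⁻¹⁸) = 2.50×10⁻⁹ A = 2.50 nA

2.50 nA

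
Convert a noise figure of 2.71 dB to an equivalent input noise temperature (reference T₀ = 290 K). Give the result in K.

F = 10^(2.71/10) = 1.86638
T_e = (F − 1)·T₀ = (1.86638 − 1) × 290 = 251 K

251 K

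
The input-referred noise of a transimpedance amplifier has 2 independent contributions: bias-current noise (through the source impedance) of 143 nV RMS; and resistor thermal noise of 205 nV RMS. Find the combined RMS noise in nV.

250 nV

Uncorrelated sources add in power (mean-square): V_tot = √(ΣV_i²)
V_tot = √[(1.43×10⁻⁷)² + (2.05×10⁻⁷)²] = 2.50×10⁻⁷ V = 250 nV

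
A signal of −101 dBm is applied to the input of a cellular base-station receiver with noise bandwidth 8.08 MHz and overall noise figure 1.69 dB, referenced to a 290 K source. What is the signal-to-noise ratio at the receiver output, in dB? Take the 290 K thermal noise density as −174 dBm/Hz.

2.2 dB

Noise floor: N = −174 + 10 log₁₀(B) + NF
10 log₁₀(8.08×10⁶) = 69.07 dB
N = −174 + 69.07 + 1.69 = −103.24 dBm
SNR = P_sig − N = −101 − (−103.24) = 2.24 dB → 2.2 dB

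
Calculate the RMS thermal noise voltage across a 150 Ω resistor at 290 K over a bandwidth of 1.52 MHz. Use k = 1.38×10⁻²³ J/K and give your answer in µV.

1.91 µV

V_n = √(4kTRB)
4kTRB = 4 × 1.38×10⁻²³ × 290 × 1.50×10² × 1.52×10⁶ = 3.65×10⁻¹² V²
V_n = √(3.65×10⁻¹²) = 1.91×10⁻⁶ V = 1.91 µV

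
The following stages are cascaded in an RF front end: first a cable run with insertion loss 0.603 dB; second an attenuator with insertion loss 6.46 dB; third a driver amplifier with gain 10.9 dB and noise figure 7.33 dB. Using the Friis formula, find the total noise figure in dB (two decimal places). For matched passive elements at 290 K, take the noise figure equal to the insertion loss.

14.39 dB

Convert to linear (a loss of L dB is a gain of −L dB): F_i = 10^(NF_i/10), G_i = 10^(G_i,dB/10)
  Stage 1: F_1 = 10^(0.603/10) = 1.149, G_1 = 10^(−0.603/10) = 0.8704
  Stage 2: F_2 = 10^(6.46/10) = 4.426, G_2 = 10^(−6.46/10) = 0.2259
  Stage 3: F_3 = 10^(7.33/10) = 5.408, G_3 = 10^(10.9/10) = 12.30
Friis cascade:
  F = 1.149 + (4.426 − 1)/0.8704 + (5.408 − 1)/0.1967 = 27.50
NF = 10 log₁₀(27.50) = 14.39 dB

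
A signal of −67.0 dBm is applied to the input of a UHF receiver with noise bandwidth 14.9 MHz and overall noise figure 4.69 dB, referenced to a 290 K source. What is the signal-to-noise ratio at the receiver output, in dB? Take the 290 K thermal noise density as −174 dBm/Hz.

Noise floor: N = −174 + 10 log₁₀(B) + NF
10 log₁₀(1.49×10⁷) = 71.73 dB
N = −174 + 71.73 + 4.69 = −97.58 dBm
SNR = P_sig − N = −67.0 − (−97.58) = 30.58 dB → 30.6 dB

30.6 dB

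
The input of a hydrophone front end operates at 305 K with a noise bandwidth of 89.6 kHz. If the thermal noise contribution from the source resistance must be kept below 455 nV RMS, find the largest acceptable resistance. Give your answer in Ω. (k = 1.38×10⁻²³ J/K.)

Johnson–Nyquist: V_n = √(4kTRB) ⇒ R = V_n² / (4kTB)
4kTB = 4 × 1.38×10⁻²³ × 305 × 8.96×10⁴ = 1.51×10⁻¹⁵
R = (4.55×10⁻⁷)² / 1.51×10⁻¹⁵ = 1.37×10² Ω = 137 Ω

137 Ω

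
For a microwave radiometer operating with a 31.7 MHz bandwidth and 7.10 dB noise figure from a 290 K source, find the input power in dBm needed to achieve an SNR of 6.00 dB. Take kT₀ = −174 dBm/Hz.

Sensitivity = −174 + 10 log₁₀(B) + NF + SNR_min
= −174 + 75.01 + 7.10 + 6.00
= −85.89 dBm → −85.9 dBm

−85.9 dBm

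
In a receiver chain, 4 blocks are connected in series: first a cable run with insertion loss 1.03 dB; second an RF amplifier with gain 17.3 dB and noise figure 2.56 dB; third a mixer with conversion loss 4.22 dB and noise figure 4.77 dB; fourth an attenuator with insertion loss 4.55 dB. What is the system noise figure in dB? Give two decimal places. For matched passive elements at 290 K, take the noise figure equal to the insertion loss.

3.89 dB

Convert to linear (a loss of L dB is a gain of −L dB): F_i = 10^(NF_i/10), G_i = 10^(G_i,dB/10)
  Stage 1: F_1 = 10^(1.03/10) = 1.268, G_1 = 10^(−1.03/10) = 0.7889
  Stage 2: F_2 = 10^(2.56/10) = 1.803, G_2 = 10^(17.3/10) = 53.70
  Stage 3: F_3 = 10^(4.77/10) = 2.999, G_3 = 10^(−4.22/10) = 0.3784
  Stage 4: F_4 = 10^(4.55/10) = 2.851, G_4 = 10^(−4.55/10) = 0.3508
Friis cascade:
  F = 1.268 + (1.803 − 1)/0.7889 + (2.999 − 1)/42.36 + (2.851 − 1)/16.03 = 2.448
NF = 10 log₁₀(2.448) = 3.89 dB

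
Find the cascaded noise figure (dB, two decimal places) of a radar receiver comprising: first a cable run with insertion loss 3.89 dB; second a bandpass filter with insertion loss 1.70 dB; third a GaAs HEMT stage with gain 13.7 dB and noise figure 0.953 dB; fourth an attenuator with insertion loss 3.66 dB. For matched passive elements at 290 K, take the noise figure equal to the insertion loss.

Convert to linear (a loss of L dB is a gain of −L dB): F_i = 10^(NF_i/10), G_i = 10^(G_i,dB/10)
  Stage 1: F_1 = 10^(3.89/10) = 2.449, G_1 = 10^(−3.89/10) = 0.4083
  Stage 2: F_2 = 10^(1.70/10) = 1.479, G_2 = 10^(−1.70/10) = 0.6761
  Stage 3: F_3 = 10^(0.953/10) = 1.245, G_3 = 10^(13.7/10) = 23.44
  Stage 4: F_4 = 10^(3.66/10) = 2.323, G_4 = 10^(−3.66/10) = 0.4305
Friis cascade:
  F = 2.449 + (1.479 − 1)/0.4083 + (1.245 − 1)/0.2761 + (2.323 − 1)/6.471 = 4.716
NF = 10 log₁₀(4.716) = 6.74 dB

6.74 dB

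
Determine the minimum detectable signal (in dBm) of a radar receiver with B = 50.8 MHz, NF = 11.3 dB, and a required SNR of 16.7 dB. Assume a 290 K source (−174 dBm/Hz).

−68.9 dBm

Sensitivity = −174 + 10 log₁₀(B) + NF + SNR_min
= −174 + 77.06 + 11.3 + 16.7
= −68.94 dBm → −68.9 dBm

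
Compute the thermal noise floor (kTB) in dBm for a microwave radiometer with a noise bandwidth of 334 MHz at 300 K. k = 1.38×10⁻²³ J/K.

−88.6 dBm

P_n = kTB = 1.38×10⁻²³ × 300 × 3.34×10⁸ = 1.38×10⁻¹² W
In dBm: 10 log₁₀(1.38×10⁻¹² / 10⁻³) = −88.6 dBm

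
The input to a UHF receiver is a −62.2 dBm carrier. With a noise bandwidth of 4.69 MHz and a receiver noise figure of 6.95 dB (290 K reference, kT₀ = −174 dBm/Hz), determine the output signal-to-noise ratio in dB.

Noise floor: N = −174 + 10 log₁₀(B) + NF
10 log₁₀(4.69×10⁶) = 66.71 dB
N = −174 + 66.71 + 6.95 = −100.34 dBm
SNR = P_sig − N = −62.2 − (−100.34) = 38.14 dB → 38.1 dB

38.1 dB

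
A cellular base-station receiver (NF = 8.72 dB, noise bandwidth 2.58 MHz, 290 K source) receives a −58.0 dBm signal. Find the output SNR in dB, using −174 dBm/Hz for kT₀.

43.2 dB

Noise floor: N = −174 + 10 log₁₀(B) + NF
10 log₁₀(2.58×10⁶) = 64.12 dB
N = −174 + 64.12 + 8.72 = −101.16 dBm
SNR = P_sig − N = −58.0 − (−101.16) = 43.16 dB → 43.2 dB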